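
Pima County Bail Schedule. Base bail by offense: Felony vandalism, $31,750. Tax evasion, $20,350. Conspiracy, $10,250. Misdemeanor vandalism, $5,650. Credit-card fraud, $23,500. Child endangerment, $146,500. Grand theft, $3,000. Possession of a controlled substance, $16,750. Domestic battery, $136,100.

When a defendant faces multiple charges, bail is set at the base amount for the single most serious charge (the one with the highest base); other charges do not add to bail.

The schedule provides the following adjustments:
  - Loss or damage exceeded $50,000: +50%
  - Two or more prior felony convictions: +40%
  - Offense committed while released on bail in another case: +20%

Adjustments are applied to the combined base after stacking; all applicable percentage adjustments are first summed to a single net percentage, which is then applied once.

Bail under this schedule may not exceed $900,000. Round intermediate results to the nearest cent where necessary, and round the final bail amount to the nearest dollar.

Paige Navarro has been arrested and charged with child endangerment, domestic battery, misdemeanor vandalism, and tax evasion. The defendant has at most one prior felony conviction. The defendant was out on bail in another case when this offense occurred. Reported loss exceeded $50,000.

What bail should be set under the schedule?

$249,050

Base amounts from the schedule: child endangerment $146,500; domestic battery $136,100; misdemeanor vandalism $5,650; tax evasion $20,350.
Stacking rule: use the highest base only. Highest is child endangerment at $146,500. Combined base = $146,500.
Net percentage adjustment: +50% +20% = +70%. $146,500 × 1.7 = $249,050.
$249,050 is within the $900,000 maximum.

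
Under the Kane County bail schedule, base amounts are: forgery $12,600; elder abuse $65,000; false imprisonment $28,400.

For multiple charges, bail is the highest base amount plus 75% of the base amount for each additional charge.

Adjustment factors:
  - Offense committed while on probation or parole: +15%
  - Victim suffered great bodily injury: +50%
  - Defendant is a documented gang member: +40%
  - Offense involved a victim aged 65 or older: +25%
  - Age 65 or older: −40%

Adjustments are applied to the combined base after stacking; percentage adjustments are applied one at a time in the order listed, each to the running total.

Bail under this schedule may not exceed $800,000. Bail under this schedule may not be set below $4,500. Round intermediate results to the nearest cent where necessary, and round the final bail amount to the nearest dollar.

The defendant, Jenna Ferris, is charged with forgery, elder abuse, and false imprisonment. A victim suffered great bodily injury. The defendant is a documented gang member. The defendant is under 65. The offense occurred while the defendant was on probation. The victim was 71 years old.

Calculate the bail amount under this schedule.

Base amounts from the schedule: forgery $12,600; elder abuse $65,000; false imprisonment $28,400.
Stacking rule: highest base plus 75% of each additional charge. Highest is elder abuse at $65,000. Additional: $12,600 × 75% = $9,450; $28,400 × 75% = $21,300. Combined base = $65,000 + $30,750 = $95,750.
Offense committed while on probation or parole (+15%): $95,750 × 1.15 = $110,112.50.
Victim suffered great bodily injury (+50%): $110,112.50 × 1.5 = $165,168.75.
Defendant is a documented gang member (+40%): $165,168.75 × 1.4 = $231,236.25.
Offense involved a victim aged 65 or older (+25%): $231,236.25 × 1.25 = $289,045.31.
$289,045.31 is within the $800,000 maximum.
$289,045.31 is at or above the $4,500 minimum.
Rounded to the nearest dollar: $289,045.

$289,045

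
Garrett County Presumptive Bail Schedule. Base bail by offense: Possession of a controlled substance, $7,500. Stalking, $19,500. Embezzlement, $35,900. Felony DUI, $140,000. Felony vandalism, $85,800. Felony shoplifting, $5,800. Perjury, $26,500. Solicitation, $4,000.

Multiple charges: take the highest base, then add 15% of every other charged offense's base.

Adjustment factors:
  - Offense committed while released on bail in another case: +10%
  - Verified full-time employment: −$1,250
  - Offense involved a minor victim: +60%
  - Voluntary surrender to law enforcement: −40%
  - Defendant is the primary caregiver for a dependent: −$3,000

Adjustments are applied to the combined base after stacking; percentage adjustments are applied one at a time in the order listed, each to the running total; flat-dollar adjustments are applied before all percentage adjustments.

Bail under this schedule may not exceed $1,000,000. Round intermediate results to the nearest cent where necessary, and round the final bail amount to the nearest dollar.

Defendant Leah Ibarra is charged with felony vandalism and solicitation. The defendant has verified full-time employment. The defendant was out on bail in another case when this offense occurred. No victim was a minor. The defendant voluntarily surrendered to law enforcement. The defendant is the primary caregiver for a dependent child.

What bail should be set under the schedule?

Base amounts from the schedule: felony vandalism $85,800; solicitation $4,000.
Stacking rule: highest base plus 15% of each additional charge. Highest is felony vandalism at $85,800. Additional: $4,000 × 15% = $600. Combined base = $85,800 + $600 = $86,400.
Verified full-time employment (−$1,250 flat): $86,400 − $1,250 = $85,150.
Defendant is the primary caregiver for a dependent (−$3,000 flat): $85,150 − $3,000 = $82,150.
Offense committed while released on bail in another case (+10%): $82,150 × 1.1 = $90,365.
Voluntary surrender to law enforcement (−40%): $90,365 × 0.6 = $54,219.
$54,219 is within the $1,000,000 maximum.

$54,219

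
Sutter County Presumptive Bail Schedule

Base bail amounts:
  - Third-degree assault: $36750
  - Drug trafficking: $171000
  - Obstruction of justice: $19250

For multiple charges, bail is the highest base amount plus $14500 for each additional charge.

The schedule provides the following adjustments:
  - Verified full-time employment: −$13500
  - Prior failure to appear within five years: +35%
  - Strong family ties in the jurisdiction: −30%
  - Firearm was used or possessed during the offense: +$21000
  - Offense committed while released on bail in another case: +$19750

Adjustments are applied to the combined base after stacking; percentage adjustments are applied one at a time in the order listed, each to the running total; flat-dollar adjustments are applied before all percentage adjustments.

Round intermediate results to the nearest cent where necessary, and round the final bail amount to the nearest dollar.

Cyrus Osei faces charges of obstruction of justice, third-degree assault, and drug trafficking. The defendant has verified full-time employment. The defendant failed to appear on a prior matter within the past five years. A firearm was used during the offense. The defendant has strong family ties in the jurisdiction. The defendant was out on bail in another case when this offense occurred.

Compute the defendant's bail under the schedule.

$214751

Base amounts from the schedule: obstruction of justice $19250; third-degree assault $36750; drug trafficking $171000.
Stacking rule: highest base plus $14500 per additional charge. Highest is drug trafficking at $171000; 2 additional charges → +$29000. Combined base = $200000.
Verified full-time employment (−$13500 flat): $200000 − $13500 = $186500.
Firearm was used or possessed during the offense (+$21000 flat): $186500 + $21000 = $207500.
Offense committed while released on bail in another case (+$19750 flat): $207500 + $19750 = $227250.
Prior failure to appear within five years (+35%): $227250 × 1.35 = $306787.50.
Strong family ties in the jurisdiction (−30%): $306787.50 × 0.7 = $214751.25.
Rounded to the nearest dollar: $214751.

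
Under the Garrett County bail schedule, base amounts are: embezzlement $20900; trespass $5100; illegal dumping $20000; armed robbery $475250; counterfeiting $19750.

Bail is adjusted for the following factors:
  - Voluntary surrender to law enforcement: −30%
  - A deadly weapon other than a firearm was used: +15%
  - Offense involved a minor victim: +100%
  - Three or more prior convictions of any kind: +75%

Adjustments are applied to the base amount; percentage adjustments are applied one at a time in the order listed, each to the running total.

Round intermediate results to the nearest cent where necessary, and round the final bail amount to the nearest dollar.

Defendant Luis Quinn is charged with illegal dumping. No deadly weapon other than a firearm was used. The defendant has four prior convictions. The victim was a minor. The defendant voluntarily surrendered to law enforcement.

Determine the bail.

Base amounts from the schedule: illegal dumping $20000.
Single charge. Combined base = $20000.
Voluntary surrender to law enforcement (−30%): $20000 × 0.7 = $14000.
Offense involved a minor victim (+100%): $14000 × 2 = $28000.
Three or more prior convictions of any kind (+75%): $28000 × 1.75 = $49000.

$49000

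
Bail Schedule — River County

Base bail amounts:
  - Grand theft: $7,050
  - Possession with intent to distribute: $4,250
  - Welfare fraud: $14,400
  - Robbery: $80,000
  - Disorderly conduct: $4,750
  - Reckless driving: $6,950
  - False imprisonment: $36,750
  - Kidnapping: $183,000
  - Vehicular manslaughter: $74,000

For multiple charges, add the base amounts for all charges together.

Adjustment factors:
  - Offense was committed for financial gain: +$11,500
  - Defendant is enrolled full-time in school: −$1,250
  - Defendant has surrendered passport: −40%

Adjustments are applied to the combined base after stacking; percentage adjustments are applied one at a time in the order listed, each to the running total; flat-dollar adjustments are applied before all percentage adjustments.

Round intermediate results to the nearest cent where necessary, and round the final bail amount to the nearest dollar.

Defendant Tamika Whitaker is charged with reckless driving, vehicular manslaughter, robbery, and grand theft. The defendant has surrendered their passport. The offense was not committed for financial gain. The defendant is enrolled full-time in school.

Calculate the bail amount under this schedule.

$100,050

Base amounts from the schedule: reckless driving $6,950; vehicular manslaughter $74,000; robbery $80,000; grand theft $7,050.
Stacking rule: sum of all bases. $6,950 + $74,000 + $80,000 + $7,050 = $168,000.
Defendant is enrolled full-time in school (−$1,250 flat): $168,000 − $1,250 = $166,750.
Defendant has surrendered passport (−40%): $166,750 × 0.6 = $100,050.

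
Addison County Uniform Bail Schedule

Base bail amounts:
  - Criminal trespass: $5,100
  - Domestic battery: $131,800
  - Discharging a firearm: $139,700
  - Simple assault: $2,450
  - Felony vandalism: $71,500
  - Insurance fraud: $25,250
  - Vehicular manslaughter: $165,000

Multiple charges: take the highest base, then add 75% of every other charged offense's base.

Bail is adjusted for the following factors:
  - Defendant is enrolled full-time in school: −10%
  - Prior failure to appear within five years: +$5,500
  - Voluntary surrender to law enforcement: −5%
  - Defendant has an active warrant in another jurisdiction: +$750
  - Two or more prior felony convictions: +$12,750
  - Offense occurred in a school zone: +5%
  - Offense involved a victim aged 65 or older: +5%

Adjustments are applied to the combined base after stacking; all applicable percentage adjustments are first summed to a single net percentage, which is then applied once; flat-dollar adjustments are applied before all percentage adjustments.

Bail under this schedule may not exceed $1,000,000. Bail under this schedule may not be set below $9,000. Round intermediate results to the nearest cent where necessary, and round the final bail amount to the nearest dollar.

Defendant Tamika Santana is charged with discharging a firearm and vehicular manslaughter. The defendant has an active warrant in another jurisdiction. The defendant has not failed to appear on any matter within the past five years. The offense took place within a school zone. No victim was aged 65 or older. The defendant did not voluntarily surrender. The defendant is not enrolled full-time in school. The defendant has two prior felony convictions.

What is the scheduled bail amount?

$297,439

Base amounts from the schedule: discharging a firearm $139,700; vehicular manslaughter $165,000.
Stacking rule: highest base plus 75% of each additional charge. Highest is vehicular manslaughter at $165,000. Additional: $139,700 × 75% = $104,775. Combined base = $165,000 + $104,775 = $269,775.
Defendant has an active warrant in another jurisdiction (+$750 flat): $269,775 + $750 = $270,525.
Two or more prior felony convictions (+$12,750 flat): $270,525 + $12,750 = $283,275.
Offense occurred in a school zone (+5%): $283,275 × 1.05 = $297,438.75.
$297,438.75 is within the $1,000,000 maximum.
$297,438.75 is at or above the $9,000 minimum.
Rounded to the nearest dollar: $297,439.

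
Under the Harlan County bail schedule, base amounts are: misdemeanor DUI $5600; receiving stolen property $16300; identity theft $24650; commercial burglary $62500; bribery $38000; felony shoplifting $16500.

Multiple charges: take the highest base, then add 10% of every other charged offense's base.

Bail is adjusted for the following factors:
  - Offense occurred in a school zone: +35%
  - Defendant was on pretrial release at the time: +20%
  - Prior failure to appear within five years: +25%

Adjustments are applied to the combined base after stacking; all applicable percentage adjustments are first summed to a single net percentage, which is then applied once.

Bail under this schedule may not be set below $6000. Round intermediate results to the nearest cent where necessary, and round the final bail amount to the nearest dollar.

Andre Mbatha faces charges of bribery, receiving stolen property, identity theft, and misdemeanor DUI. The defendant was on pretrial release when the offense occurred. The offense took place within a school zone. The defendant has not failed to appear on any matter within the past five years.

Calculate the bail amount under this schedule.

Base amounts from the schedule: bribery $38000; receiving stolen property $16300; identity theft $24650; misdemeanor DUI $5600.
Stacking rule: highest base plus 10% of each additional charge. Highest is bribery at $38000. Additional: $16300 × 10% = $1630; $24650 × 10% = $2465; $5600 × 10% = $560. Combined base = $38000 + $4655 = $42655.
Net percentage adjustment: +35% +20% = +55%. $42655 × 1.55 = $66115.25.
$66115.25 is at or above the $6000 minimum.
Rounded to the nearest dollar: $66115.

$66115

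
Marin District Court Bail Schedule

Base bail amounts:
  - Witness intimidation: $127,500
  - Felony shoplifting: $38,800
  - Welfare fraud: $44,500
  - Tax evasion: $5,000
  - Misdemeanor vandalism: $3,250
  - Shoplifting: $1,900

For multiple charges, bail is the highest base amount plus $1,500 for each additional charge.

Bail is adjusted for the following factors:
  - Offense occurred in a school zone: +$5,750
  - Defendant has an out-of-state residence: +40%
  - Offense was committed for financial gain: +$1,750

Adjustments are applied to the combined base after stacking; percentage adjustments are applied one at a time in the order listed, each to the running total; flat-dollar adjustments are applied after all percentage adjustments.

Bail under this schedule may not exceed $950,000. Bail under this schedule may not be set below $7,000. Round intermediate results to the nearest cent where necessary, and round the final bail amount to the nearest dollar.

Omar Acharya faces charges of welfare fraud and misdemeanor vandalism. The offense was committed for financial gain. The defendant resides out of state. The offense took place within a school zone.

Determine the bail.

Base amounts from the schedule: welfare fraud $44,500; misdemeanor vandalism $3,250.
Stacking rule: highest base plus $1,500 per additional charge. Highest is welfare fraud at $44,500; 1 additional charge → +$1,500. Combined base = $46,000.
Defendant has an out-of-state residence (+40%): $46,000 × 1.4 = $64,400.
Offense occurred in a school zone (+$5,750 flat): $64,400 + $5,750 = $70,150.
Offense was committed for financial gain (+$1,750 flat): $70,150 + $1,750 = $71,900.
$71,900 is within the $950,000 maximum.
$71,900 is at or above the $7,000 minimum.

$71,900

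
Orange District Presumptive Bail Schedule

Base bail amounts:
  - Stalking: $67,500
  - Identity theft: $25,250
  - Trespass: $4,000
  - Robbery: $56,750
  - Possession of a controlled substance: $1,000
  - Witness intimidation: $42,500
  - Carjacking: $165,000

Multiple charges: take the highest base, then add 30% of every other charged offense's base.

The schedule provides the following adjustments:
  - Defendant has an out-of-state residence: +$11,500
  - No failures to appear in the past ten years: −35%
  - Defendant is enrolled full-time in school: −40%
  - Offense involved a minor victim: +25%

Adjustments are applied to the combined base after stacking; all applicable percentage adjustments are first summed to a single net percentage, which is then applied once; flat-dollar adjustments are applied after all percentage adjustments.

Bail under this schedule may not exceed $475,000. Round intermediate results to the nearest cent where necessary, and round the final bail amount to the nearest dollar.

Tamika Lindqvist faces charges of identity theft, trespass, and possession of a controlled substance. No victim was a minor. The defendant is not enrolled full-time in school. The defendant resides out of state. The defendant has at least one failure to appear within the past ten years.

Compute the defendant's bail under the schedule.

$38,250

Base amounts from the schedule: identity theft $25,250; trespass $4,000; possession of a controlled substance $1,000.
Stacking rule: highest base plus 30% of each additional charge. Highest is identity theft at $25,250. Additional: $4,000 × 30% = $1,200; $1,000 × 30% = $300. Combined base = $25,250 + $1,500 = $26,750.
Defendant has an out-of-state residence (+$11,500 flat): $26,750 + $11,500 = $38,250.
$38,250 is within the $475,000 maximum.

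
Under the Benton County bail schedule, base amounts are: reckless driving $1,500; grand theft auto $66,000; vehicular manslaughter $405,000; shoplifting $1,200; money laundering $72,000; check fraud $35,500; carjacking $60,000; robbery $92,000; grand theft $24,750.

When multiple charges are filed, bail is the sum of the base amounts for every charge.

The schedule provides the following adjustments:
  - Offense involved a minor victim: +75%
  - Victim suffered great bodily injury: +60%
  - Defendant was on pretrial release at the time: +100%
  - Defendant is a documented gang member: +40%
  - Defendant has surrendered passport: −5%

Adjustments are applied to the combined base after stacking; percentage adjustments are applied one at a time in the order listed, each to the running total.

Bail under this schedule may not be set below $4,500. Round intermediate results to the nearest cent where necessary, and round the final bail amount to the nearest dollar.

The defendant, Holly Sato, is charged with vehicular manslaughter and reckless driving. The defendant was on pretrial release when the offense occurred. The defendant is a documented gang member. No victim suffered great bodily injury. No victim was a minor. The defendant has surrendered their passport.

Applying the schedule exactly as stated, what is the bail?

$1,081,290

Base amounts from the schedule: vehicular manslaughter $405,000; reckless driving $1,500.
Stacking rule: sum of all bases. $405,000 + $1,500 = $406,500.
Defendant was on pretrial release at the time (+100%): $406,500 × 2 = $813,000.
Defendant is a documented gang member (+40%): $813,000 × 1.4 = $1,138,200.
Defendant has surrendered passport (−5%): $1,138,200 × 0.95 = $1,081,290.
$1,081,290 is at or above the $4,500 minimum.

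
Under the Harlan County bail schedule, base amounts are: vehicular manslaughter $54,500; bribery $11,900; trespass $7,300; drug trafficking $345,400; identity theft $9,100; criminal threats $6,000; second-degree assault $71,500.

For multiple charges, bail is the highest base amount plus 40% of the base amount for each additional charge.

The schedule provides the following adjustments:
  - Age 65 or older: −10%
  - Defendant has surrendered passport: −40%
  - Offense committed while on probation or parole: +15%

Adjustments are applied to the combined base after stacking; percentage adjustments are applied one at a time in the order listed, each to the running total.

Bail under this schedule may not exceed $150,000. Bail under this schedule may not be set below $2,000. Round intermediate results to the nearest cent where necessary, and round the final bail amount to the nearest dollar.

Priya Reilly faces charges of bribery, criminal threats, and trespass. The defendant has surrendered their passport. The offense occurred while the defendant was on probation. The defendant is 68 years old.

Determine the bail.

Base amounts from the schedule: bribery $11,900; criminal threats $6,000; trespass $7,300.
Stacking rule: highest base plus 40% of each additional charge. Highest is bribery at $11,900. Additional: $6,000 × 40% = $2,400; $7,300 × 40% = $2,920. Combined base = $11,900 + $5,320 = $17,220.
Age 65 or older (−10%): $17,220 × 0.9 = $15,498.
Defendant has surrendered passport (−40%): $15,498 × 0.6 = $9,298.80.
Offense committed while on probation or parole (+15%): $9,298.80 × 1.15 = $10,693.62.
$10,693.62 is within the $150,000 maximum.
$10,693.62 is at or above the $2,000 minimum.
Rounded to the nearest dollar: $10,694.

$10,694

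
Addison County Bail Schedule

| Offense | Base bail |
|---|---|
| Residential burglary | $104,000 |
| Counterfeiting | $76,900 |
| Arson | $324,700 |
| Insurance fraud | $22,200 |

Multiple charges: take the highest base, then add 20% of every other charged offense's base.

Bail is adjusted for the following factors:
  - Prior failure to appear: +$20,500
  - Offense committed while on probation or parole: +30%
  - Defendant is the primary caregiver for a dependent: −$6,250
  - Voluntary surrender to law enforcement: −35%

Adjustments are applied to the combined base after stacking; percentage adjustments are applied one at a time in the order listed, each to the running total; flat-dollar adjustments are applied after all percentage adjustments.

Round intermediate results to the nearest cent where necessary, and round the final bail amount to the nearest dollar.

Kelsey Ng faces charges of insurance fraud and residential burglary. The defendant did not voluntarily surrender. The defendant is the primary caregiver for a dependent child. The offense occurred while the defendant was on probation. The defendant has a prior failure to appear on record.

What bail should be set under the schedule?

$155,222

Base amounts from the schedule: insurance fraud $22,200; residential burglary $104,000.
Stacking rule: highest base plus 20% of each additional charge. Highest is residential burglary at $104,000. Additional: $22,200 × 20% = $4,440. Combined base = $104,000 + $4,440 = $108,440.
Offense committed while on probation or parole (+30%): $108,440 × 1.3 = $140,972.
Prior failure to appear (+$20,500 flat): $140,972 + $20,500 = $161,472.
Defendant is the primary caregiver for a dependent (−$6,250 flat): $161,472 − $6,250 = $155,222.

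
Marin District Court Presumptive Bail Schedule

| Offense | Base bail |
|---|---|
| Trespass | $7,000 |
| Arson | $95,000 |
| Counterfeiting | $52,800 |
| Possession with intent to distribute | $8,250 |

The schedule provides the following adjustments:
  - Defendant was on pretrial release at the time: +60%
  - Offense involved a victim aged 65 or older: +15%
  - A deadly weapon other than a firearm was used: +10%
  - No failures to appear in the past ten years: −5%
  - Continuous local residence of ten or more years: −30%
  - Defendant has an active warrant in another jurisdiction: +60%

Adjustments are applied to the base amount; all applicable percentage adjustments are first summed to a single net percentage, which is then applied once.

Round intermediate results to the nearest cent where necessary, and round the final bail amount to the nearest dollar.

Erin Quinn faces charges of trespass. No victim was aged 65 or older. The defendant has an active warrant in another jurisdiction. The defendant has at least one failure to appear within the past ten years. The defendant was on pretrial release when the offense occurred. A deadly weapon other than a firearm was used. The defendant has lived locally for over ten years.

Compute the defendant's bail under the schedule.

$14,000

Base amounts from the schedule: trespass $7,000.
Single charge. Combined base = $7,000.
Net percentage adjustment: +60% +10% −30% +60% = +100%. $7,000 × 2 = $14,000.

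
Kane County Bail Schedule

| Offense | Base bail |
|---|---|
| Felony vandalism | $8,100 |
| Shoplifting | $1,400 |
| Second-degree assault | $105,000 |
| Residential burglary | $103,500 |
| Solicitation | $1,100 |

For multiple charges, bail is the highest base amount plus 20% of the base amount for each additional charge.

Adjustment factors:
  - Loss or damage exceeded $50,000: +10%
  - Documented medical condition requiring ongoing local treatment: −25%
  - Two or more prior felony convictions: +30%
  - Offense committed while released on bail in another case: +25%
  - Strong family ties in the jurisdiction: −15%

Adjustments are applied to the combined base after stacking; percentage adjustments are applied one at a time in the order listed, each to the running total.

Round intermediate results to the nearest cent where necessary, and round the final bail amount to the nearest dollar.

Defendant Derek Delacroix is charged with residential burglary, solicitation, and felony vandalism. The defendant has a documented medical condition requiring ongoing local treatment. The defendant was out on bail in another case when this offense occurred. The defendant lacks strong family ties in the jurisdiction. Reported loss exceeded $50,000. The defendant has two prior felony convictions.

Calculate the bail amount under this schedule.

$141,221

Base amounts from the schedule: residential burglary $103,500; solicitation $1,100; felony vandalism $8,100.
Stacking rule: highest base plus 20% of each additional charge. Highest is residential burglary at $103,500. Additional: $1,100 × 20% = $220; $8,100 × 20% = $1,620. Combined base = $103,500 + $1,840 = $105,340.
Loss or damage exceeded $50,000 (+10%): $105,340 × 1.1 = $115,874.
Documented medical condition requiring ongoing local treatment (−25%): $115,874 × 0.75 = $86,905.50.
Two or more prior felony convictions (+30%): $86,905.50 × 1.3 = $112,977.15.
Offense committed while released on bail in another case (+25%): $112,977.15 × 1.25 = $141,221.44.
Rounded to the nearest dollar: $141,221.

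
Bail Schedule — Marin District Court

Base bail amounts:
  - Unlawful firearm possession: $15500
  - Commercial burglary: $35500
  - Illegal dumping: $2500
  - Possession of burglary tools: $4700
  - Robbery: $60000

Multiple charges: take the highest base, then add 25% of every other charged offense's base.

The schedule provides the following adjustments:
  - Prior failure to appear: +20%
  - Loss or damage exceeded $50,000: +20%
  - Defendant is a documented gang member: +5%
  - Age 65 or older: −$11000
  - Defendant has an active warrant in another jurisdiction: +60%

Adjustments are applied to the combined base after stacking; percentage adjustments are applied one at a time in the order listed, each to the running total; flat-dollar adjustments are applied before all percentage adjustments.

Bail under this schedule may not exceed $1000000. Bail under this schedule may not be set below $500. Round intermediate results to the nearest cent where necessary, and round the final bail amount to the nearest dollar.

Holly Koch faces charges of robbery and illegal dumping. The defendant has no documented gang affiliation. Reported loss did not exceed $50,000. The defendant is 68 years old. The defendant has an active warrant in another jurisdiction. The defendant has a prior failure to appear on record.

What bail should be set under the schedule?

$95280

Base amounts from the schedule: robbery $60000; illegal dumping $2500.
Stacking rule: highest base plus 25% of each additional charge. Highest is robbery at $60000. Additional: $2500 × 25% = $625. Combined base = $60000 + $625 = $60625.
Age 65 or older (−$11000 flat): $60625 − $11000 = $49625.
Prior failure to appear (+20%): $49625 × 1.2 = $59550.
Defendant has an active warrant in another jurisdiction (+60%): $59550 × 1.6 = $95280.
$95280 is within the $1000000 maximum.
$95280 is at or above the $500 minimum.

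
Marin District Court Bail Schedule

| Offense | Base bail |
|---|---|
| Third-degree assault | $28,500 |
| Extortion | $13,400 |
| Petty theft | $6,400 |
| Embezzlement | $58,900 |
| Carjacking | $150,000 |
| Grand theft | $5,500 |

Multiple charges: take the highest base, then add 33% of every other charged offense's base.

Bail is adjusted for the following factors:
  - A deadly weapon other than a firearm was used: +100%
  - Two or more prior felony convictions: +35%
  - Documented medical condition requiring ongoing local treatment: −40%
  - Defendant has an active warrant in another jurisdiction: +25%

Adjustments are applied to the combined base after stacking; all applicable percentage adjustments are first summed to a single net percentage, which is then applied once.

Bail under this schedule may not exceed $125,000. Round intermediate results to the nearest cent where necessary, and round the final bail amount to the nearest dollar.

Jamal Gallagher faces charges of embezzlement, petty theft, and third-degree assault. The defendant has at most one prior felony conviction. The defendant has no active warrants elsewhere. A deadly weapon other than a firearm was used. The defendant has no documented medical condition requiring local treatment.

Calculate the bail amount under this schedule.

$125,000

Base amounts from the schedule: embezzlement $58,900; petty theft $6,400; third-degree assault $28,500.
Stacking rule: highest base plus 33% of each additional charge. Highest is embezzlement at $58,900. Additional: $6,400 × 33% = $2,112; $28,500 × 33% = $9,405. Combined base = $58,900 + $11,517 = $70,417.
A deadly weapon other than a firearm was used (+100%): $70,417 × 2 = $140,834.
Result $140,834 exceeds the maximum of $125,000; bail is capped at $125,000.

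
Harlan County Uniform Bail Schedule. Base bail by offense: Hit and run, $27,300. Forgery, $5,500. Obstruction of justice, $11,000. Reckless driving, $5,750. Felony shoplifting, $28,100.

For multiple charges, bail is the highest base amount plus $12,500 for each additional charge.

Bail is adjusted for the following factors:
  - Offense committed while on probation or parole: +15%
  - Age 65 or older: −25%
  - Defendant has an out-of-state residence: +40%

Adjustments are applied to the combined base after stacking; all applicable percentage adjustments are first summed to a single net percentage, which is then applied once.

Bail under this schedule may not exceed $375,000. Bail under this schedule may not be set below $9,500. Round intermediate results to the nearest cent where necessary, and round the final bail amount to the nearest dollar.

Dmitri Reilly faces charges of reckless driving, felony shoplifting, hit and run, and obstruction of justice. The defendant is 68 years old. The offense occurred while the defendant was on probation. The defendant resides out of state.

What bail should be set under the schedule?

Base amounts from the schedule: reckless driving $5,750; felony shoplifting $28,100; hit and run $27,300; obstruction of justice $11,000.
Stacking rule: highest base plus $12,500 per additional charge. Highest is felony shoplifting at $28,100; 3 additional charges → +$37,500. Combined base = $65,600.
Net percentage adjustment: +15% −25% +40% = +30%. $65,600 × 1.3 = $85,280.
$85,280 is within the $375,000 maximum.
$85,280 is at or above the $9,500 minimum.

$85,280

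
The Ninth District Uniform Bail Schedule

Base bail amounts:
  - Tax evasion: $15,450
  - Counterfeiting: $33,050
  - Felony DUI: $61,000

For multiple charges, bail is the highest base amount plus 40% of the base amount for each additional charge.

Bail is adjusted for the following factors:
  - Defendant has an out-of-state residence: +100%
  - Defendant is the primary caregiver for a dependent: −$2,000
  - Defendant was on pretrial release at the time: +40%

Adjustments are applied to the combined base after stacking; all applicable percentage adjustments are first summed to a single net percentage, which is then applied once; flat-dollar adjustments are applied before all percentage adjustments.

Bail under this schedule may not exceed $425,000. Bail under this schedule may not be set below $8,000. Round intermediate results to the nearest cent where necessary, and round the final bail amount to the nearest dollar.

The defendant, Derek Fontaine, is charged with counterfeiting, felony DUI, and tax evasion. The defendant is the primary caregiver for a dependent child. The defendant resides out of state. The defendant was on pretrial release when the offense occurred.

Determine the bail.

Base amounts from the schedule: counterfeiting $33,050; felony DUI $61,000; tax evasion $15,450.
Stacking rule: highest base plus 40% of each additional charge. Highest is felony DUI at $61,000. Additional: $33,050 × 40% = $13,220; $15,450 × 40% = $6,180. Combined base = $61,000 + $19,400 = $80,400.
Defendant is the primary caregiver for a dependent (−$2,000 flat): $80,400 − $2,000 = $78,400.
Net percentage adjustment: +100% +40% = +140%. $78,400 × 2.4 = $188,160.
$188,160 is within the $425,000 maximum.
$188,160 is at or above the $8,000 minimum.

$188,160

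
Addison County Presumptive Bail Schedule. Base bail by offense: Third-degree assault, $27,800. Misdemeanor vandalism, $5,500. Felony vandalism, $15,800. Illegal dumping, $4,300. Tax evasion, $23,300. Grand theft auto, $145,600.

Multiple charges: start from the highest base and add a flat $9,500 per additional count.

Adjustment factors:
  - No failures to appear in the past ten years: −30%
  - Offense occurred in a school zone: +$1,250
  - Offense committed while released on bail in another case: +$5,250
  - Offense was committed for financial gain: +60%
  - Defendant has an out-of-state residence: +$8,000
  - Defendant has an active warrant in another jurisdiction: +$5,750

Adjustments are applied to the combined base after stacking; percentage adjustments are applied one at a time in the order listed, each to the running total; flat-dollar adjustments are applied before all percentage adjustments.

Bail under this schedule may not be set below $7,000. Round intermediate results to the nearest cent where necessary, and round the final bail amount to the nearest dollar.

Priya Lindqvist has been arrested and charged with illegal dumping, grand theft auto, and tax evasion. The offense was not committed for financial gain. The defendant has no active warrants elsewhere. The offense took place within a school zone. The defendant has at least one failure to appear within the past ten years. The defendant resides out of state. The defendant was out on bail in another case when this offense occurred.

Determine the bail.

Base amounts from the schedule: illegal dumping $4,300; grand theft auto $145,600; tax evasion $23,300.
Stacking rule: highest base plus $9,500 per additional charge. Highest is grand theft auto at $145,600; 2 additional charges → +$19,000. Combined base = $164,600.
Offense occurred in a school zone (+$1,250 flat): $164,600 + $1,250 = $165,850.
Offense committed while released on bail in another case (+$5,250 flat): $165,850 + $5,250 = $171,100.
Defendant has an out-of-state residence (+$8,000 flat): $171,100 + $8,000 = $179,100.
$179,100 is at or above the $7,000 minimum.

$179,100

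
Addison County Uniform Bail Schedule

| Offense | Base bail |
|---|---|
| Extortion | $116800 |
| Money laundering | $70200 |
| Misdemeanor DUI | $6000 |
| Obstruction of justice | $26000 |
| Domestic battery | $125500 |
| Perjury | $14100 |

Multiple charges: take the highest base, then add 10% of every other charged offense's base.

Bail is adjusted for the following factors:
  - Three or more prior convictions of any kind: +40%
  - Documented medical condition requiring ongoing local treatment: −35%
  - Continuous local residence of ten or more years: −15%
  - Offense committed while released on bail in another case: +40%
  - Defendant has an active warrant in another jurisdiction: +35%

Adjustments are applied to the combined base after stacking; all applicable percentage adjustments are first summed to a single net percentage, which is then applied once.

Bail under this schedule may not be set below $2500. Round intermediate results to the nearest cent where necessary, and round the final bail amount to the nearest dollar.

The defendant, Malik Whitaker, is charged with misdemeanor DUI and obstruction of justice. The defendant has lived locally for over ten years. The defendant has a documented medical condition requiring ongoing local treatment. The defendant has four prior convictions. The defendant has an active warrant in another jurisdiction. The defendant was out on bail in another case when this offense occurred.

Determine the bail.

$43890

Base amounts from the schedule: misdemeanor DUI $6000; obstruction of justice $26000.
Stacking rule: highest base plus 10% of each additional charge. Highest is obstruction of justice at $26000. Additional: $6000 × 10% = $600. Combined base = $26000 + $600 = $26600.
Net percentage adjustment: +40% −35% −15% +40% +35% = +65%. $26600 × 1.65 = $43890.
$43890 is at or above the $2500 minimum.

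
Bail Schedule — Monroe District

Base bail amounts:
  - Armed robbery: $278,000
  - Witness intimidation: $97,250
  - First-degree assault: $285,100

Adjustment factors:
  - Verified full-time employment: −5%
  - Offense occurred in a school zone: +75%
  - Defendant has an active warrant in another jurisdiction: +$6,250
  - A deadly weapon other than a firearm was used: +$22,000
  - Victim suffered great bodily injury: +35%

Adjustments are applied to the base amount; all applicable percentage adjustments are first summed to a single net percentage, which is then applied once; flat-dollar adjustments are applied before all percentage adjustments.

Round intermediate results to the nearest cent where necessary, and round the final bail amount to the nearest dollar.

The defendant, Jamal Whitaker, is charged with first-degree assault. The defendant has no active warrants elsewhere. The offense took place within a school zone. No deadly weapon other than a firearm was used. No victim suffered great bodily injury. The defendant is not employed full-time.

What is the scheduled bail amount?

Base amounts from the schedule: first-degree assault $285,100.
Single charge. Combined base = $285,100.
Offense occurred in a school zone (+75%): $285,100 × 1.75 = $498,925.

$498,925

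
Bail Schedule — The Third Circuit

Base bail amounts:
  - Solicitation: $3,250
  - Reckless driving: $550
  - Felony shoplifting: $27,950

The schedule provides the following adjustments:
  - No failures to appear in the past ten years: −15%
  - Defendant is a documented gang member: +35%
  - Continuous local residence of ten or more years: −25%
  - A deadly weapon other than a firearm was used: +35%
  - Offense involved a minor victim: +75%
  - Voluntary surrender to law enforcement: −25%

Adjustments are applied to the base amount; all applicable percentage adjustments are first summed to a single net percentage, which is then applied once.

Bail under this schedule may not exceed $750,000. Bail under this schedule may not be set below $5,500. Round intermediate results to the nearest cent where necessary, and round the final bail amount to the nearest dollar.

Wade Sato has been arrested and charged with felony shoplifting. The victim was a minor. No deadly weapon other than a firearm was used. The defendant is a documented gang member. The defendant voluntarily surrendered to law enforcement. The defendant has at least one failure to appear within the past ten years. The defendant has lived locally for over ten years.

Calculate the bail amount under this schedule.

$44,720

Base amounts from the schedule: felony shoplifting $27,950.
Single charge. Combined base = $27,950.
Net percentage adjustment: +35% −25% +75% −25% = +60%. $27,950 × 1.6 = $44,720.
$44,720 is within the $750,000 maximum.
$44,720 is at or above the $5,500 minimum.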